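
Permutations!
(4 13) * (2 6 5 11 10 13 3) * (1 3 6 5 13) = [0, 3, 5, 2, 6, 11, 13, 7, 8, 9, 1, 10, 12, 4] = (1 3 2 5 11 10)(4 6 13)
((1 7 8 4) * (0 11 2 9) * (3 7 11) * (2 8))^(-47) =(0 2 3 9 7)(1 11 8 4)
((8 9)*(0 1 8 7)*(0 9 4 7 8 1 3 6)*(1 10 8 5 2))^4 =(0 3 6)(1 7)(2 4)(5 8)(9 10)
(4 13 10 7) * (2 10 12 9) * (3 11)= (2 10 7 4 13 12 9)(3 11)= [0, 1, 10, 11, 13, 5, 6, 4, 8, 2, 7, 3, 9, 12]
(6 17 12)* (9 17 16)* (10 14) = (6 16 9 17 12)(10 14) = [0, 1, 2, 3, 4, 5, 16, 7, 8, 17, 14, 11, 6, 13, 10, 15, 9, 12]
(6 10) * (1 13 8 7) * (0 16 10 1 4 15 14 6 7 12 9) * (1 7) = (0 16 10 1 13 8 12 9)(4 15 14 6 7) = [16, 13, 2, 3, 15, 5, 7, 4, 12, 0, 1, 11, 9, 8, 6, 14, 10]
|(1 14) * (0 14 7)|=|(0 14 1 7)|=4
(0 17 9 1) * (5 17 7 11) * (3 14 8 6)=(0 7 11 5 17 9 1)(3 14 8 6)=[7, 0, 2, 14, 4, 17, 3, 11, 6, 1, 10, 5, 12, 13, 8, 15, 16, 9]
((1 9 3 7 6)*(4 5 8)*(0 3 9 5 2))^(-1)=(9)(0 2 4 8 5 1 6 7 3)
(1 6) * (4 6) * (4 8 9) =[0, 8, 2, 3, 6, 5, 1, 7, 9, 4] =(1 8 9 4 6)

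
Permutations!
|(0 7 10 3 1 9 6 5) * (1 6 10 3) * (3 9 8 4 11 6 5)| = 11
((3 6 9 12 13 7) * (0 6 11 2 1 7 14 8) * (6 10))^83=((0 10 6 9 12 13 14 8)(1 7 3 11 2))^83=(0 9 14 10 12 8 6 13)(1 11 7 2 3)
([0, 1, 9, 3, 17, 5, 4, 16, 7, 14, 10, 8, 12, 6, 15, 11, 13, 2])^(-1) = [0, 1, 17, 3, 6, 5, 13, 8, 11, 2, 10, 15, 12, 16, 9, 14, 7, 4]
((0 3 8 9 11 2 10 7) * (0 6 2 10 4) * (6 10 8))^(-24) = (11)(0 3 6 2 4) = ((0 3 6 2 4)(7 10)(8 9 11))^(-24)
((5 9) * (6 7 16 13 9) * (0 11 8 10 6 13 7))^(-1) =((0 11 8 10 6)(5 13 9)(7 16))^(-1) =(0 6 10 8 11)(5 9 13)(7 16)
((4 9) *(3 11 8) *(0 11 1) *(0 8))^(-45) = (0 11)(4 9)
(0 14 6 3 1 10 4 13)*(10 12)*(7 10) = [14, 12, 2, 1, 13, 5, 3, 10, 8, 9, 4, 11, 7, 0, 6] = (0 14 6 3 1 12 7 10 4 13)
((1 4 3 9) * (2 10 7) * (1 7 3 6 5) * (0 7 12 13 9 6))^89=(0 4 1 5 6 3 10 2 7)(9 13 12)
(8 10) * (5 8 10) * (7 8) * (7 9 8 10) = [0, 1, 2, 3, 4, 9, 6, 10, 5, 8, 7] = (5 9 8)(7 10)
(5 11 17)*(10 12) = (5 11 17)(10 12) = [0, 1, 2, 3, 4, 11, 6, 7, 8, 9, 12, 17, 10, 13, 14, 15, 16, 5]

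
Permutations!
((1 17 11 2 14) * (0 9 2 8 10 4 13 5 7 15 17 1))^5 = (0 9 2 14)(4 17 13 11 5 8 7 10 15)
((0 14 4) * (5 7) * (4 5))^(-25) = ((0 14 5 7 4))^(-25) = (14)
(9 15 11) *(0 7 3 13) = (0 7 3 13)(9 15 11) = [7, 1, 2, 13, 4, 5, 6, 3, 8, 15, 10, 9, 12, 0, 14, 11]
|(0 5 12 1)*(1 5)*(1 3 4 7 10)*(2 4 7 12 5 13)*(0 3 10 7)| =|(0 10 1 3)(2 4 12 13)| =4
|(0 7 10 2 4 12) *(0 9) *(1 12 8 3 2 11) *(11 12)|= 20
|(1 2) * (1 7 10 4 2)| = 4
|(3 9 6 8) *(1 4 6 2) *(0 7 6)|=9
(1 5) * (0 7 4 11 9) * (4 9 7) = [4, 5, 2, 3, 11, 1, 6, 9, 8, 0, 10, 7] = (0 4 11 7 9)(1 5)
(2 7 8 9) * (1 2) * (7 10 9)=(1 2 10 9)(7 8)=[0, 2, 10, 3, 4, 5, 6, 8, 7, 1, 9]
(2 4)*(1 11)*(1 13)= (1 11 13)(2 4)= [0, 11, 4, 3, 2, 5, 6, 7, 8, 9, 10, 13, 12, 1]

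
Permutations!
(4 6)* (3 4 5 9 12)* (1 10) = (1 10)(3 4 6 5 9 12) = [0, 10, 2, 4, 6, 9, 5, 7, 8, 12, 1, 11, 3]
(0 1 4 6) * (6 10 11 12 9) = (0 1 4 10 11 12 9 6) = [1, 4, 2, 3, 10, 5, 0, 7, 8, 6, 11, 12, 9]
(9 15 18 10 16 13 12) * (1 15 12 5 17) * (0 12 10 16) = [12, 15, 2, 3, 4, 17, 6, 7, 8, 10, 0, 11, 9, 5, 14, 18, 13, 1, 16] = (0 12 9 10)(1 15 18 16 13 5 17)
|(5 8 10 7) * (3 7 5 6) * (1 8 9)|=15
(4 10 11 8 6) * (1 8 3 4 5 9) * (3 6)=(1 8 3 4 10 11 6 5 9)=[0, 8, 2, 4, 10, 9, 5, 7, 3, 1, 11, 6]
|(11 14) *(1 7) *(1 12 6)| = 4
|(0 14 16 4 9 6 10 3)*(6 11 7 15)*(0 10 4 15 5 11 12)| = |(0 14 16 15 6 4 9 12)(3 10)(5 11 7)| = 24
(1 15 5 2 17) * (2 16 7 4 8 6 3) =[0, 15, 17, 2, 8, 16, 3, 4, 6, 9, 10, 11, 12, 13, 14, 5, 7, 1] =(1 15 5 16 7 4 8 6 3 2 17)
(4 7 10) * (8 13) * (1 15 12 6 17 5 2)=(1 15 12 6 17 5 2)(4 7 10)(8 13)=[0, 15, 1, 3, 7, 2, 17, 10, 13, 9, 4, 11, 6, 8, 14, 12, 16, 5]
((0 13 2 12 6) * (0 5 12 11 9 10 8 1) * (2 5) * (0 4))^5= ((0 13 5 12 6 2 11 9 10 8 1 4))^5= (0 2 1 12 10 13 11 4 6 8 5 9)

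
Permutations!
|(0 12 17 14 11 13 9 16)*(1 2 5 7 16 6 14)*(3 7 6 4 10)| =16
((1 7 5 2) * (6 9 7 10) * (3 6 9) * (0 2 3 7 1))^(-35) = (0 2)(1 10 9)(3 6 7 5) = ((0 2)(1 10 9)(3 6 7 5))^(-35)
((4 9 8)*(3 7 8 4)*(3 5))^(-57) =((3 7 8 5)(4 9))^(-57) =(3 5 8 7)(4 9)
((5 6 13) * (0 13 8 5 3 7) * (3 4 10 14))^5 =((0 13 4 10 14 3 7)(5 6 8))^5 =(0 3 10 13 7 14 4)(5 8 6)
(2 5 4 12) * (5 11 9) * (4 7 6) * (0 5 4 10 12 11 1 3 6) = (0 5 7)(1 3 6 10 12 2)(4 11 9) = [5, 3, 1, 6, 11, 7, 10, 0, 8, 4, 12, 9, 2]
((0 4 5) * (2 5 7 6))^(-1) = (0 5 2 6 7 4)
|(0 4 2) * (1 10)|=|(0 4 2)(1 10)|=6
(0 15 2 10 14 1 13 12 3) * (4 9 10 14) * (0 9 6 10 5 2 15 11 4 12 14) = (15)(0 11 4 6 10 12 3 9 5 2)(1 13 14) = [11, 13, 0, 9, 6, 2, 10, 7, 8, 5, 12, 4, 3, 14, 1, 15]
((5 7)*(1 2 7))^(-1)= (1 5 7 2)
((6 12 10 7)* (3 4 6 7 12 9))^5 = ((3 4 6 9)(10 12))^5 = (3 4 6 9)(10 12)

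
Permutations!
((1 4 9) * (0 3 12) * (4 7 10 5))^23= (0 12 3)(1 9 4 5 10 7)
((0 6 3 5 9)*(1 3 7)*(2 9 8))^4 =((0 6 7 1 3 5 8 2 9))^4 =(0 3 9 1 2 7 8 6 5)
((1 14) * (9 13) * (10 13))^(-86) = (14)(9 10 13)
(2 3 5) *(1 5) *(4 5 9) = (1 9 4 5 2 3) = [0, 9, 3, 1, 5, 2, 6, 7, 8, 4]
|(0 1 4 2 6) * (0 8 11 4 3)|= 15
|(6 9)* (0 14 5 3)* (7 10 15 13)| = 4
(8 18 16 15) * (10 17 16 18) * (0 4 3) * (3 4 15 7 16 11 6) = [15, 1, 2, 0, 4, 5, 3, 16, 10, 9, 17, 6, 12, 13, 14, 8, 7, 11, 18] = (18)(0 15 8 10 17 11 6 3)(7 16)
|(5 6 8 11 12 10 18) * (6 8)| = |(5 8 11 12 10 18)| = 6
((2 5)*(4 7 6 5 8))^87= (2 7)(4 5)(6 8)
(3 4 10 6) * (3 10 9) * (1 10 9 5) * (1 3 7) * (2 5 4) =(1 10 6 9 7)(2 5 3) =[0, 10, 5, 2, 4, 3, 9, 1, 8, 7, 6]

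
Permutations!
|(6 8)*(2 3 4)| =|(2 3 4)(6 8)| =6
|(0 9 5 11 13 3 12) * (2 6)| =14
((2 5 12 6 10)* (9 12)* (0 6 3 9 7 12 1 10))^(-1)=((0 6)(1 10 2 5 7 12 3 9))^(-1)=(0 6)(1 9 3 12 7 5 2 10)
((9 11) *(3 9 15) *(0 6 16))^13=((0 6 16)(3 9 11 15))^13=(0 6 16)(3 9 11 15)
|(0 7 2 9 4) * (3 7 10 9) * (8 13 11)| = |(0 10 9 4)(2 3 7)(8 13 11)| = 12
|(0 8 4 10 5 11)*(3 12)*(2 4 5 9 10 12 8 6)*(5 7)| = 10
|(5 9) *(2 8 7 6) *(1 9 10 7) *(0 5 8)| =|(0 5 10 7 6 2)(1 9 8)| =6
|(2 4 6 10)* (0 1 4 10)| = |(0 1 4 6)(2 10)| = 4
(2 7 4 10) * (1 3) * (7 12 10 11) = (1 3)(2 12 10)(4 11 7) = [0, 3, 12, 1, 11, 5, 6, 4, 8, 9, 2, 7, 10]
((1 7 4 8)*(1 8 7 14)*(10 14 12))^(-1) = (1 14 10 12)(4 7)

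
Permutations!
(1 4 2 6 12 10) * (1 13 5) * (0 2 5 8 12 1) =(0 2 6 1 4 5)(8 12 10 13) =[2, 4, 6, 3, 5, 0, 1, 7, 12, 9, 13, 11, 10, 8]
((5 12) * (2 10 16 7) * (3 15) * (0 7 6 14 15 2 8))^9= ((0 7 8)(2 10 16 6 14 15 3)(5 12))^9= (2 16 14 3 10 6 15)(5 12)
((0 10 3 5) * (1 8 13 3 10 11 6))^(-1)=((0 11 6 1 8 13 3 5))^(-1)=(0 5 3 13 8 1 6 11)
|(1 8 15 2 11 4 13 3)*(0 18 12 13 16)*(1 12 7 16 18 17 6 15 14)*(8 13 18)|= |(0 17 6 15 2 11 4 8 14 1 13 3 12 18 7 16)|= 16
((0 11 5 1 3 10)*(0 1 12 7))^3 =(0 12 11 7 5)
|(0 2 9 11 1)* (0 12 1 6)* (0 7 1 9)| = |(0 2)(1 12 9 11 6 7)| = 6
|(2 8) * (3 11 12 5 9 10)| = 6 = |(2 8)(3 11 12 5 9 10)|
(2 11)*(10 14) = (2 11)(10 14) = [0, 1, 11, 3, 4, 5, 6, 7, 8, 9, 14, 2, 12, 13, 10]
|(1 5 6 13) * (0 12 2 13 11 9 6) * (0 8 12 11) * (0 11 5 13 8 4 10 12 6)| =10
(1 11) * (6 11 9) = (1 9 6 11) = [0, 9, 2, 3, 4, 5, 11, 7, 8, 6, 10, 1]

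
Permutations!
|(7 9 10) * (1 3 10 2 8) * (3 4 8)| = 15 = |(1 4 8)(2 3 10 7 9)|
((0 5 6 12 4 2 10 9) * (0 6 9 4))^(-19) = (0 5 9 6 12)(2 4 10)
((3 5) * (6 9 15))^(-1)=((3 5)(6 9 15))^(-1)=(3 5)(6 15 9)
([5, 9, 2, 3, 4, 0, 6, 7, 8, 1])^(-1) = (0 5)(1 9)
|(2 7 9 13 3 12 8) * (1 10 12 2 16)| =5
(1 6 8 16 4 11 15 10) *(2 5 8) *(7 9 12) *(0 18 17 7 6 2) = (0 18 17 7 9 12 6)(1 2 5 8 16 4 11 15 10) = [18, 2, 5, 3, 11, 8, 0, 9, 16, 12, 1, 15, 6, 13, 14, 10, 4, 7, 17]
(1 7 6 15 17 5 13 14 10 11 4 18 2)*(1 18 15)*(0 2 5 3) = (0 2 18 5 13 14 10 11 4 15 17 3)(1 7 6) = [2, 7, 18, 0, 15, 13, 1, 6, 8, 9, 11, 4, 12, 14, 10, 17, 16, 3, 5]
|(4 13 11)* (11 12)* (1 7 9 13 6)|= 8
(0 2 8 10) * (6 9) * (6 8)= (0 2 6 9 8 10)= [2, 1, 6, 3, 4, 5, 9, 7, 10, 8, 0]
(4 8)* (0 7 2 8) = (0 7 2 8 4) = [7, 1, 8, 3, 0, 5, 6, 2, 4]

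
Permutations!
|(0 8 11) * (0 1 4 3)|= |(0 8 11 1 4 3)|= 6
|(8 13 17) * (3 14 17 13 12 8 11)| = |(3 14 17 11)(8 12)| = 4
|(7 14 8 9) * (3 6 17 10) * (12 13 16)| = |(3 6 17 10)(7 14 8 9)(12 13 16)| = 12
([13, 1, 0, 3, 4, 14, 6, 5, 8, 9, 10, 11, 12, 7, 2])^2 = (0 7 14)(2 13 5)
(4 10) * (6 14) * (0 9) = (0 9)(4 10)(6 14) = [9, 1, 2, 3, 10, 5, 14, 7, 8, 0, 4, 11, 12, 13, 6]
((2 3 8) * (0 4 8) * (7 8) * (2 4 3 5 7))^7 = ((0 3)(2 5 7 8 4))^7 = (0 3)(2 7 4 5 8)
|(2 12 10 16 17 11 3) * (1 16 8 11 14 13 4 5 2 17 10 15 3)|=|(1 16 10 8 11)(2 12 15 3 17 14 13 4 5)|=45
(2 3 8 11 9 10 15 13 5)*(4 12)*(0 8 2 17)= [8, 1, 3, 2, 12, 17, 6, 7, 11, 10, 15, 9, 4, 5, 14, 13, 16, 0]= (0 8 11 9 10 15 13 5 17)(2 3)(4 12)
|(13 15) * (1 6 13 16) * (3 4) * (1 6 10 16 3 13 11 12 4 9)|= |(1 10 16 6 11 12 4 13 15 3 9)|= 11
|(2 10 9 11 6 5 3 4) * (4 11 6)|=8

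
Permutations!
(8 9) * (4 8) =[0, 1, 2, 3, 8, 5, 6, 7, 9, 4] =(4 8 9)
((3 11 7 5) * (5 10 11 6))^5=(3 5 6)(7 11 10)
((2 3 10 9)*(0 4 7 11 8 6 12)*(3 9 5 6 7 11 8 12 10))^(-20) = (12)(5 6 10) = ((0 4 11 12)(2 9)(5 6 10)(7 8))^(-20)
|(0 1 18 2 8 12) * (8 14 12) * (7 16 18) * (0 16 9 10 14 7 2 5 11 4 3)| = |(0 1 2 7 9 10 14 12 16 18 5 11 4 3)| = 14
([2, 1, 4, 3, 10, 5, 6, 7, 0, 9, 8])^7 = (0 4 8 2 10)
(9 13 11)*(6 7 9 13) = (6 7 9)(11 13) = [0, 1, 2, 3, 4, 5, 7, 9, 8, 6, 10, 13, 12, 11]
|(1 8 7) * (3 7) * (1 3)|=2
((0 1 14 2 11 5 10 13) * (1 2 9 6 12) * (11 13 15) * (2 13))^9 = ((0 13)(1 14 9 6 12)(5 10 15 11))^9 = (0 13)(1 12 6 9 14)(5 10 15 11)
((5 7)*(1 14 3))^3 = ((1 14 3)(5 7))^3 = (14)(5 7)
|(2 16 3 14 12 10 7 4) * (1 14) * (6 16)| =10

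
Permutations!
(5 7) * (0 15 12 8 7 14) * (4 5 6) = [15, 1, 2, 3, 5, 14, 4, 6, 7, 9, 10, 11, 8, 13, 0, 12] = (0 15 12 8 7 6 4 5 14)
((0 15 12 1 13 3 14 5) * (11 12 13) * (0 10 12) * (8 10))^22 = (15)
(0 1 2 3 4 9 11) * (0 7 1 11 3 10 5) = [11, 2, 10, 4, 9, 0, 6, 1, 8, 3, 5, 7] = (0 11 7 1 2 10 5)(3 4 9)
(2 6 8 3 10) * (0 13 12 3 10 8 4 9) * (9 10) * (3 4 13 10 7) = (0 10 2 6 13 12 4 7 3 8 9) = [10, 1, 6, 8, 7, 5, 13, 3, 9, 0, 2, 11, 4, 12]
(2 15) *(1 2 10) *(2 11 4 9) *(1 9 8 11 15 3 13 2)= (1 15 10 9)(2 3 13)(4 8 11)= [0, 15, 3, 13, 8, 5, 6, 7, 11, 1, 9, 4, 12, 2, 14, 10]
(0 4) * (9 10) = (0 4)(9 10) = [4, 1, 2, 3, 0, 5, 6, 7, 8, 10, 9]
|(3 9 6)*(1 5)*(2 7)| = |(1 5)(2 7)(3 9 6)| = 6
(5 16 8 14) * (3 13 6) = (3 13 6)(5 16 8 14) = [0, 1, 2, 13, 4, 16, 3, 7, 14, 9, 10, 11, 12, 6, 5, 15, 8]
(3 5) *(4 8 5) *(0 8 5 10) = (0 8 10)(3 4 5) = [8, 1, 2, 4, 5, 3, 6, 7, 10, 9, 0]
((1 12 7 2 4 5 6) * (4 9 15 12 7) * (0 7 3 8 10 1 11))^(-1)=((0 7 2 9 15 12 4 5 6 11)(1 3 8 10))^(-1)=(0 11 6 5 4 12 15 9 2 7)(1 10 8 3)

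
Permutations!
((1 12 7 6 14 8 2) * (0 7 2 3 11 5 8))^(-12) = ((0 7 6 14)(1 12 2)(3 11 5 8))^(-12) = (14)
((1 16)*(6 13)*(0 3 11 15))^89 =(0 3 11 15)(1 16)(6 13) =((0 3 11 15)(1 16)(6 13))^89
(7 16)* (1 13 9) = (1 13 9)(7 16) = [0, 13, 2, 3, 4, 5, 6, 16, 8, 1, 10, 11, 12, 9, 14, 15, 7]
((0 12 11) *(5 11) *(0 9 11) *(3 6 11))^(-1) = (0 5 12)(3 9 11 6)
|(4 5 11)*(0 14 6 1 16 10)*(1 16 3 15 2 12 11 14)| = |(0 1 3 15 2 12 11 4 5 14 6 16 10)| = 13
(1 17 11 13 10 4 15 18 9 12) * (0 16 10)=[16, 17, 2, 3, 15, 5, 6, 7, 8, 12, 4, 13, 1, 0, 14, 18, 10, 11, 9]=(0 16 10 4 15 18 9 12 1 17 11 13)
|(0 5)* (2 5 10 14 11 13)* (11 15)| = |(0 10 14 15 11 13 2 5)| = 8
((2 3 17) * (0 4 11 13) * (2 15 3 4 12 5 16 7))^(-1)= (0 13 11 4 2 7 16 5 12)(3 15 17)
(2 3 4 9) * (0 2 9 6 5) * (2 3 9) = [3, 1, 9, 4, 6, 0, 5, 7, 8, 2] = (0 3 4 6 5)(2 9)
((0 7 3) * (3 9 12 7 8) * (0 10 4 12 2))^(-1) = ((0 8 3 10 4 12 7 9 2))^(-1) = (0 2 9 7 12 4 10 3 8)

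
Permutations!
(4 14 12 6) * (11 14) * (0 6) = (0 6 4 11 14 12) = [6, 1, 2, 3, 11, 5, 4, 7, 8, 9, 10, 14, 0, 13, 12]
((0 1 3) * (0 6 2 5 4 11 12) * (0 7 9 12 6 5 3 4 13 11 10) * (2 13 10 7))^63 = (13)(0 7 2 10 4 12 5 1 9 3)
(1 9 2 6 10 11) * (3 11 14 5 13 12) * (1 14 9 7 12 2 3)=[0, 7, 6, 11, 4, 13, 10, 12, 8, 3, 9, 14, 1, 2, 5]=(1 7 12)(2 6 10 9 3 11 14 5 13)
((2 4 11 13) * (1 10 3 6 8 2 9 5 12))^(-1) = (1 12 5 9 13 11 4 2 8 6 3 10)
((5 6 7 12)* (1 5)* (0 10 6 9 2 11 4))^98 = ((0 10 6 7 12 1 5 9 2 11 4))^98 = (0 4 11 2 9 5 1 12 7 6 10)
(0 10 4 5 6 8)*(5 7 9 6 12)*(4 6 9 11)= (0 10 6 8)(4 7 11)(5 12)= [10, 1, 2, 3, 7, 12, 8, 11, 0, 9, 6, 4, 5]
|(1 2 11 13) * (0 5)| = 4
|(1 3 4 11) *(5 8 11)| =6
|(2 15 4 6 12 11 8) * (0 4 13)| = |(0 4 6 12 11 8 2 15 13)| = 9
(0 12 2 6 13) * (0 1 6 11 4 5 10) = (0 12 2 11 4 5 10)(1 6 13) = [12, 6, 11, 3, 5, 10, 13, 7, 8, 9, 0, 4, 2, 1]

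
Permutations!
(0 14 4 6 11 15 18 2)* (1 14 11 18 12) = [11, 14, 0, 3, 6, 5, 18, 7, 8, 9, 10, 15, 1, 13, 4, 12, 16, 17, 2] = (0 11 15 12 1 14 4 6 18 2)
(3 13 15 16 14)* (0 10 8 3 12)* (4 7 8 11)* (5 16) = (0 10 11 4 7 8 3 13 15 5 16 14 12) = [10, 1, 2, 13, 7, 16, 6, 8, 3, 9, 11, 4, 0, 15, 12, 5, 14]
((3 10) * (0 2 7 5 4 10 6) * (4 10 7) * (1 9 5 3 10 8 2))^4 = (10)(0 8 3 9 4)(1 2 6 5 7) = ((10)(0 1 9 5 8 2 4 7 3 6))^4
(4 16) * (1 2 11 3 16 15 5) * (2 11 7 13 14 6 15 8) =(1 11 3 16 4 8 2 7 13 14 6 15 5) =[0, 11, 7, 16, 8, 1, 15, 13, 2, 9, 10, 3, 12, 14, 6, 5, 4]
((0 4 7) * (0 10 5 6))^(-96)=(10)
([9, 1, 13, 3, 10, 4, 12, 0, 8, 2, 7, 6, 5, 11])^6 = [12, 1, 4, 3, 13, 2, 0, 6, 8, 5, 11, 7, 9, 10]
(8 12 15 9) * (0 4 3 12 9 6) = (0 4 3 12 15 6)(8 9) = [4, 1, 2, 12, 3, 5, 0, 7, 9, 8, 10, 11, 15, 13, 14, 6]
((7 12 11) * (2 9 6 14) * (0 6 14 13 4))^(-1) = ((0 6 13 4)(2 9 14)(7 12 11))^(-1) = (0 4 13 6)(2 14 9)(7 11 12)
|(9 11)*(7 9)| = 3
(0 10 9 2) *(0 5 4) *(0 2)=(0 10 9)(2 5 4)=[10, 1, 5, 3, 2, 4, 6, 7, 8, 0, 9]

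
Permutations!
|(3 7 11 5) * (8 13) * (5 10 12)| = |(3 7 11 10 12 5)(8 13)| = 6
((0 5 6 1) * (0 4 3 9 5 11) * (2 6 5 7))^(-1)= ((0 11)(1 4 3 9 7 2 6))^(-1)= (0 11)(1 6 2 7 9 3 4)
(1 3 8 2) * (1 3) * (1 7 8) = (1 7 8 2 3) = [0, 7, 3, 1, 4, 5, 6, 8, 2]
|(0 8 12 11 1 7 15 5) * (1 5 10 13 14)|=30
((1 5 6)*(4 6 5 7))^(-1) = ((1 7 4 6))^(-1) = (1 6 4 7)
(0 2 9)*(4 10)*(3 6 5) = (0 2 9)(3 6 5)(4 10) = [2, 1, 9, 6, 10, 3, 5, 7, 8, 0, 4]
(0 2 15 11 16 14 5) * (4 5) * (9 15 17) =[2, 1, 17, 3, 5, 0, 6, 7, 8, 15, 10, 16, 12, 13, 4, 11, 14, 9] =(0 2 17 9 15 11 16 14 4 5)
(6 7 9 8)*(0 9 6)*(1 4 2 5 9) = (0 1 4 2 5 9 8)(6 7) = [1, 4, 5, 3, 2, 9, 7, 6, 0, 8]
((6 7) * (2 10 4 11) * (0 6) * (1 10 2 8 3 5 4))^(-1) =((0 6 7)(1 10)(3 5 4 11 8))^(-1) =(0 7 6)(1 10)(3 8 11 4 5)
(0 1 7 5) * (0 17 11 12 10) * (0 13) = [1, 7, 2, 3, 4, 17, 6, 5, 8, 9, 13, 12, 10, 0, 14, 15, 16, 11] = (0 1 7 5 17 11 12 10 13)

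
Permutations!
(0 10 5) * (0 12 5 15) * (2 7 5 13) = [10, 1, 7, 3, 4, 12, 6, 5, 8, 9, 15, 11, 13, 2, 14, 0] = (0 10 15)(2 7 5 12 13)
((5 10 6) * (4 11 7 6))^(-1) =(4 10 5 6 7 11)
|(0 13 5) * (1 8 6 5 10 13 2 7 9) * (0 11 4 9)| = |(0 2 7)(1 8 6 5 11 4 9)(10 13)| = 42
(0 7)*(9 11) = (0 7)(9 11) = [7, 1, 2, 3, 4, 5, 6, 0, 8, 11, 10, 9]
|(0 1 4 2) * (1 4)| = 3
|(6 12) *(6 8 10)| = 4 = |(6 12 8 10)|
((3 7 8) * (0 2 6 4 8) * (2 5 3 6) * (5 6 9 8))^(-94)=(9)(0 4 3)(5 7 6)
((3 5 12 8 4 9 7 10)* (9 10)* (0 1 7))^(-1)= ((0 1 7 9)(3 5 12 8 4 10))^(-1)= (0 9 7 1)(3 10 4 8 12 5)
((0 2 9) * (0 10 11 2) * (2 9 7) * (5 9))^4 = (11)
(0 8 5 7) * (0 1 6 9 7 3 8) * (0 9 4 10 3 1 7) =(0 9)(1 6 4 10 3 8 5) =[9, 6, 2, 8, 10, 1, 4, 7, 5, 0, 3]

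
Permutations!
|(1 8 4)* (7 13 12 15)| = 12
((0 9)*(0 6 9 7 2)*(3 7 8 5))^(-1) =(0 2 7 3 5 8)(6 9)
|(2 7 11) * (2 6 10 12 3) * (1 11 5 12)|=20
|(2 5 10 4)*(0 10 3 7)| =|(0 10 4 2 5 3 7)| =7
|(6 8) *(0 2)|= 2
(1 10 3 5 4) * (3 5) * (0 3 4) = [3, 10, 2, 4, 1, 0, 6, 7, 8, 9, 5] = (0 3 4 1 10 5)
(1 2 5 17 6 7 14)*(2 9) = (1 9 2 5 17 6 7 14) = [0, 9, 5, 3, 4, 17, 7, 14, 8, 2, 10, 11, 12, 13, 1, 15, 16, 6]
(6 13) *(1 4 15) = (1 4 15)(6 13) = [0, 4, 2, 3, 15, 5, 13, 7, 8, 9, 10, 11, 12, 6, 14, 1]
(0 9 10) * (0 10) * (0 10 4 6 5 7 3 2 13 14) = [9, 1, 13, 2, 6, 7, 5, 3, 8, 10, 4, 11, 12, 14, 0] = (0 9 10 4 6 5 7 3 2 13 14)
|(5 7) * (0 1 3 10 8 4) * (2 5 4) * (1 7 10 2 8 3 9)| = 12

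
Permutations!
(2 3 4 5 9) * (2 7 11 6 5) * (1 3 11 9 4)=(1 3)(2 11 6 5 4)(7 9)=[0, 3, 11, 1, 2, 4, 5, 9, 8, 7, 10, 6]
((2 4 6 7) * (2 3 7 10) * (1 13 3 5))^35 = ((1 13 3 7 5)(2 4 6 10))^35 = (13)(2 10 6 4)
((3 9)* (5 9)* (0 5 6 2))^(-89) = (0 5 9 3 6 2)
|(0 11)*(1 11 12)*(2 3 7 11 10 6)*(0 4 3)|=12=|(0 12 1 10 6 2)(3 7 11 4)|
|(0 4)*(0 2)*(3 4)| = |(0 3 4 2)| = 4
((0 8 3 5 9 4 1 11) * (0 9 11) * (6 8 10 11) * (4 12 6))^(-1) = ((0 10 11 9 12 6 8 3 5 4 1))^(-1) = (0 1 4 5 3 8 6 12 9 11 10)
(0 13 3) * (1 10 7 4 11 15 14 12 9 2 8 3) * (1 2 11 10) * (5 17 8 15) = (0 13 2 15 14 12 9 11 5 17 8 3)(4 10 7) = [13, 1, 15, 0, 10, 17, 6, 4, 3, 11, 7, 5, 9, 2, 12, 14, 16, 8]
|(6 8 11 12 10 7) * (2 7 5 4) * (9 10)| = |(2 7 6 8 11 12 9 10 5 4)| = 10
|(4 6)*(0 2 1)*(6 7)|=3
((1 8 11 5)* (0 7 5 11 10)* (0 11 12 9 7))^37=((1 8 10 11 12 9 7 5))^37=(1 9 10 5 12 8 7 11)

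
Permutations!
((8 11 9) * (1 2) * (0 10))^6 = (11) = ((0 10)(1 2)(8 11 9))^6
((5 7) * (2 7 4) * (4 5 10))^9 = ((2 7 10 4))^9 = (2 7 10 4)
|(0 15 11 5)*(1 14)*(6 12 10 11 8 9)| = |(0 15 8 9 6 12 10 11 5)(1 14)| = 18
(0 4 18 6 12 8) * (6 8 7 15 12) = (0 4 18 8)(7 15 12) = [4, 1, 2, 3, 18, 5, 6, 15, 0, 9, 10, 11, 7, 13, 14, 12, 16, 17, 8]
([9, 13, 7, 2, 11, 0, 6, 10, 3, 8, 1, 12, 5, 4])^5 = [7, 5, 4, 13, 9, 2, 6, 11, 1, 10, 12, 8, 3, 0]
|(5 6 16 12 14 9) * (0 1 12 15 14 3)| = 12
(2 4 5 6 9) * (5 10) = (2 4 10 5 6 9) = [0, 1, 4, 3, 10, 6, 9, 7, 8, 2, 5]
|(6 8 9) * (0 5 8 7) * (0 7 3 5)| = 5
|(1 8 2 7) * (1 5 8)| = |(2 7 5 8)| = 4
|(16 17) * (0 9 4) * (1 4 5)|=10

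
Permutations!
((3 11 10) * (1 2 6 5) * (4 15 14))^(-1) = (1 5 6 2)(3 10 11)(4 14 15) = ((1 2 6 5)(3 11 10)(4 15 14))^(-1)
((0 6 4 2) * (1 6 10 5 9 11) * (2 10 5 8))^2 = ((0 5 9 11 1 6 4 10 8 2))^2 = (0 9 1 4 8)(2 5 11 6 10)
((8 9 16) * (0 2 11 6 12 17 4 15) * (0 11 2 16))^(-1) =((0 16 8 9)(4 15 11 6 12 17))^(-1) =(0 9 8 16)(4 17 12 6 11 15)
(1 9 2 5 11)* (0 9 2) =(0 9)(1 2 5 11) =[9, 2, 5, 3, 4, 11, 6, 7, 8, 0, 10, 1]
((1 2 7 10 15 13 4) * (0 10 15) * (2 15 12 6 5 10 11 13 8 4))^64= (15)(0 11 13 2 7 12 6 5 10)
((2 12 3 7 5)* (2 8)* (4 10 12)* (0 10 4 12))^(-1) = ((0 10)(2 12 3 7 5 8))^(-1) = (0 10)(2 8 5 7 3 12)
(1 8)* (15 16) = (1 8)(15 16) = [0, 8, 2, 3, 4, 5, 6, 7, 1, 9, 10, 11, 12, 13, 14, 16, 15]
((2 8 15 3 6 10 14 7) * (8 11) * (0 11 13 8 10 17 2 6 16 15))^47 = (0 2 7 11 13 6 10 8 17 14)(3 15 16)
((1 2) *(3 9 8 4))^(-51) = ((1 2)(3 9 8 4))^(-51) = (1 2)(3 9 8 4)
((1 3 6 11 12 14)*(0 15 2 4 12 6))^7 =((0 15 2 4 12 14 1 3)(6 11))^7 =(0 3 1 14 12 4 2 15)(6 11)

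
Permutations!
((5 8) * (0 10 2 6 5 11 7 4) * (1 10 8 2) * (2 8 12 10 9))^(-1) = (0 4 7 11 8 5 6 2 9 1 10 12)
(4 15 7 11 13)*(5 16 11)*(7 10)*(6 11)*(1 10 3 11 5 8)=(1 10 7 8)(3 11 13 4 15)(5 16 6)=[0, 10, 2, 11, 15, 16, 5, 8, 1, 9, 7, 13, 12, 4, 14, 3, 6]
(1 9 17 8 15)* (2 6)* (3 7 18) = (1 9 17 8 15)(2 6)(3 7 18) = [0, 9, 6, 7, 4, 5, 2, 18, 15, 17, 10, 11, 12, 13, 14, 1, 16, 8, 3]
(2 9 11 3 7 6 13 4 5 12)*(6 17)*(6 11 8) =[0, 1, 9, 7, 5, 12, 13, 17, 6, 8, 10, 3, 2, 4, 14, 15, 16, 11] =(2 9 8 6 13 4 5 12)(3 7 17 11)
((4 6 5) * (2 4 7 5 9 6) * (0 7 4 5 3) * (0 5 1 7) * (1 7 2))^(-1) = ((1 2 7 3 5 4)(6 9))^(-1) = (1 4 5 3 7 2)(6 9)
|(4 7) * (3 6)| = |(3 6)(4 7)| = 2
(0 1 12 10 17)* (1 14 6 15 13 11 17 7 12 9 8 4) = [14, 9, 2, 3, 1, 5, 15, 12, 4, 8, 7, 17, 10, 11, 6, 13, 16, 0] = (0 14 6 15 13 11 17)(1 9 8 4)(7 12 10)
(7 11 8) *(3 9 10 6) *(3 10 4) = [0, 1, 2, 9, 3, 5, 10, 11, 7, 4, 6, 8] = (3 9 4)(6 10)(7 11 8)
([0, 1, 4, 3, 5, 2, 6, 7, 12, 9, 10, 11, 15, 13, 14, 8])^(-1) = (2 5 4)(8 15 12)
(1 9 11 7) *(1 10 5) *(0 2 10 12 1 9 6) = (0 2 10 5 9 11 7 12 1 6) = [2, 6, 10, 3, 4, 9, 0, 12, 8, 11, 5, 7, 1]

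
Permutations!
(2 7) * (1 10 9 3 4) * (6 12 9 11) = (1 10 11 6 12 9 3 4)(2 7) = [0, 10, 7, 4, 1, 5, 12, 2, 8, 3, 11, 6, 9]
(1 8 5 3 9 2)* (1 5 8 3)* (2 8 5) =(1 3 9 8 5) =[0, 3, 2, 9, 4, 1, 6, 7, 5, 8]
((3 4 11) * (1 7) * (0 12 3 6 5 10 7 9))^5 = ((0 12 3 4 11 6 5 10 7 1 9))^5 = (0 6 9 11 1 4 7 3 10 12 5)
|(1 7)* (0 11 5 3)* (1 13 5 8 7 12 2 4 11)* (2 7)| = 28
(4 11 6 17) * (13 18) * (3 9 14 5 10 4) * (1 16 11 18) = (1 16 11 6 17 3 9 14 5 10 4 18 13) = [0, 16, 2, 9, 18, 10, 17, 7, 8, 14, 4, 6, 12, 1, 5, 15, 11, 3, 13]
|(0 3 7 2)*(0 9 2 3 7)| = 6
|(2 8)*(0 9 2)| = 4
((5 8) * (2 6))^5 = ((2 6)(5 8))^5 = (2 6)(5 8)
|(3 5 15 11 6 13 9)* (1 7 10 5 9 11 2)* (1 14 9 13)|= |(1 7 10 5 15 2 14 9 3 13 11 6)|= 12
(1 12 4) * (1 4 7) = (1 12 7) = [0, 12, 2, 3, 4, 5, 6, 1, 8, 9, 10, 11, 7]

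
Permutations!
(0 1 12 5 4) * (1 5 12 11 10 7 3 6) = (12)(0 5 4)(1 11 10 7 3 6) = [5, 11, 2, 6, 0, 4, 1, 3, 8, 9, 7, 10, 12]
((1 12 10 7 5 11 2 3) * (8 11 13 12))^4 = (1 3 2 11 8)(5 7 10 12 13)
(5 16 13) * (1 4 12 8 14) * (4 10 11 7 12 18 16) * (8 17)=(1 10 11 7 12 17 8 14)(4 18 16 13 5)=[0, 10, 2, 3, 18, 4, 6, 12, 14, 9, 11, 7, 17, 5, 1, 15, 13, 8, 16]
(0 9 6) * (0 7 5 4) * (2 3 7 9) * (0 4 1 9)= (0 2 3 7 5 1 9 6)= [2, 9, 3, 7, 4, 1, 0, 5, 8, 6]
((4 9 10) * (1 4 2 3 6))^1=(1 4 9 10 2 3 6)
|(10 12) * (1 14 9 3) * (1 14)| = |(3 14 9)(10 12)| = 6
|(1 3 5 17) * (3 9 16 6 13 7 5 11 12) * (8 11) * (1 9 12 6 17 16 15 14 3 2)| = |(1 12 2)(3 8 11 6 13 7 5 16 17 9 15 14)| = 12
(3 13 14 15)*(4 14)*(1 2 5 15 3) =[0, 2, 5, 13, 14, 15, 6, 7, 8, 9, 10, 11, 12, 4, 3, 1] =(1 2 5 15)(3 13 4 14)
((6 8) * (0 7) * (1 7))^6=(8)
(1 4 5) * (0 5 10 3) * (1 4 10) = (0 5 4 1 10 3) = [5, 10, 2, 0, 1, 4, 6, 7, 8, 9, 3]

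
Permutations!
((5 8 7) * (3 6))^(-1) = (3 6)(5 7 8)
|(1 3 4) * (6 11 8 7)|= |(1 3 4)(6 11 8 7)|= 12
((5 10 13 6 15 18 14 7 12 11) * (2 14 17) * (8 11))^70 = ((2 14 7 12 8 11 5 10 13 6 15 18 17))^70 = (2 11 15 7 10 17 8 6 14 5 18 12 13)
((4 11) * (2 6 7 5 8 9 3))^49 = ((2 6 7 5 8 9 3)(4 11))^49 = (4 11)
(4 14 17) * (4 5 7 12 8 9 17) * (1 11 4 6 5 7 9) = (1 11 4 14 6 5 9 17 7 12 8) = [0, 11, 2, 3, 14, 9, 5, 12, 1, 17, 10, 4, 8, 13, 6, 15, 16, 7]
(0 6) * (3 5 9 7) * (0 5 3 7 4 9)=(0 6 5)(4 9)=[6, 1, 2, 3, 9, 0, 5, 7, 8, 4]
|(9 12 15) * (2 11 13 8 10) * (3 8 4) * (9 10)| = |(2 11 13 4 3 8 9 12 15 10)| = 10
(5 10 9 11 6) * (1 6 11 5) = [0, 6, 2, 3, 4, 10, 1, 7, 8, 5, 9, 11] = (11)(1 6)(5 10 9)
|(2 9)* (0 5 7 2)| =5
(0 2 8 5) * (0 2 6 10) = (0 6 10)(2 8 5) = [6, 1, 8, 3, 4, 2, 10, 7, 5, 9, 0]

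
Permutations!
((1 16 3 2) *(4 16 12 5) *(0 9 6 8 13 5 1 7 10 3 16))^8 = (16)(0 9 6 8 13 5 4)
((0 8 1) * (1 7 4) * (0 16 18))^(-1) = (0 18 16 1 4 7 8)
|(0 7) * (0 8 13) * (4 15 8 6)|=7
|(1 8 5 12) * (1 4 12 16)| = 4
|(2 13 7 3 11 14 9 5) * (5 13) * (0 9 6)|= 8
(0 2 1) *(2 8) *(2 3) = [8, 0, 1, 2, 4, 5, 6, 7, 3] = (0 8 3 2 1)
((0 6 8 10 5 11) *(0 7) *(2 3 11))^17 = ((0 6 8 10 5 2 3 11 7))^17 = (0 7 11 3 2 5 10 8 6)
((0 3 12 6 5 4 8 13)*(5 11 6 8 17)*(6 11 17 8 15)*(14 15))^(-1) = (0 13 8 4 5 17 6 15 14 12 3)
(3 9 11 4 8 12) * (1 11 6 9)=(1 11 4 8 12 3)(6 9)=[0, 11, 2, 1, 8, 5, 9, 7, 12, 6, 10, 4, 3]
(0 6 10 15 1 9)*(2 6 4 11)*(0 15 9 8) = (0 4 11 2 6 10 9 15 1 8) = [4, 8, 6, 3, 11, 5, 10, 7, 0, 15, 9, 2, 12, 13, 14, 1]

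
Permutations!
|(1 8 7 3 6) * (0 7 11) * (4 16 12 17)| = 28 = |(0 7 3 6 1 8 11)(4 16 12 17)|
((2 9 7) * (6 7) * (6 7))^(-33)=(9)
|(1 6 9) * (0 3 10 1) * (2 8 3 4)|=9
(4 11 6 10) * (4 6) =(4 11)(6 10) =[0, 1, 2, 3, 11, 5, 10, 7, 8, 9, 6, 4]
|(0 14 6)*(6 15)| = 4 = |(0 14 15 6)|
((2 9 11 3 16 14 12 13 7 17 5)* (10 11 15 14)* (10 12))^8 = ((2 9 15 14 10 11 3 16 12 13 7 17 5))^8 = (2 12 14 17 3 9 13 10 5 16 15 7 11)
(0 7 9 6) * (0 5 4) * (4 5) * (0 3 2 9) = (0 7)(2 9 6 4 3) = [7, 1, 9, 2, 3, 5, 4, 0, 8, 6]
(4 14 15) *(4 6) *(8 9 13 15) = (4 14 8 9 13 15 6) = [0, 1, 2, 3, 14, 5, 4, 7, 9, 13, 10, 11, 12, 15, 8, 6]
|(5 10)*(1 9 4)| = |(1 9 4)(5 10)| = 6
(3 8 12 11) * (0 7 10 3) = [7, 1, 2, 8, 4, 5, 6, 10, 12, 9, 3, 0, 11] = (0 7 10 3 8 12 11)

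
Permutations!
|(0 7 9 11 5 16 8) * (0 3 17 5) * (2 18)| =20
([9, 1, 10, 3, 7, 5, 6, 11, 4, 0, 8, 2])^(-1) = [9, 1, 11, 3, 8, 5, 6, 4, 10, 0, 2, 7]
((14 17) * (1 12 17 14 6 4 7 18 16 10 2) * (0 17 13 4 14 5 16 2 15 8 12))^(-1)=((0 17 6 14 5 16 10 15 8 12 13 4 7 18 2 1))^(-1)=(0 1 2 18 7 4 13 12 8 15 10 16 5 14 6 17)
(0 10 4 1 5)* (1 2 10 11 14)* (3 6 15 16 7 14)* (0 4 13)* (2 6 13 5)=(0 11 3 13)(1 2 10 5 4 6 15 16 7 14)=[11, 2, 10, 13, 6, 4, 15, 14, 8, 9, 5, 3, 12, 0, 1, 16, 7]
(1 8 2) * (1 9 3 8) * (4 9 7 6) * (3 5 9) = (2 7 6 4 3 8)(5 9) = [0, 1, 7, 8, 3, 9, 4, 6, 2, 5]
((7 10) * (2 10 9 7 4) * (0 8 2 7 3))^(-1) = (0 3 9 7 4 10 2 8)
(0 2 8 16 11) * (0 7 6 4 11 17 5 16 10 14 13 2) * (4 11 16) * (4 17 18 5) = (2 8 10 14 13)(4 16 18 5 17)(6 11 7) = [0, 1, 8, 3, 16, 17, 11, 6, 10, 9, 14, 7, 12, 2, 13, 15, 18, 4, 5]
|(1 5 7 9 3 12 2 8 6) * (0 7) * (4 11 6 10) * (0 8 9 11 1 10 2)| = |(0 7 11 6 10 4 1 5 8 2 9 3 12)| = 13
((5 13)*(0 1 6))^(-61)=(0 6 1)(5 13)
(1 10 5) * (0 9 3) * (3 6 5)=[9, 10, 2, 0, 4, 1, 5, 7, 8, 6, 3]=(0 9 6 5 1 10 3)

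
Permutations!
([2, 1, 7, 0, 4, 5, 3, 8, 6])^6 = [0, 1, 2, 3, 4, 5, 6, 7, 8]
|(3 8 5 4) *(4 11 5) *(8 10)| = 4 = |(3 10 8 4)(5 11)|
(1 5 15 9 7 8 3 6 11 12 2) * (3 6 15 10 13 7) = (1 5 10 13 7 8 6 11 12 2)(3 15 9) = [0, 5, 1, 15, 4, 10, 11, 8, 6, 3, 13, 12, 2, 7, 14, 9]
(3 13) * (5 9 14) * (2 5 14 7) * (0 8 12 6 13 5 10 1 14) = [8, 14, 10, 5, 4, 9, 13, 2, 12, 7, 1, 11, 6, 3, 0] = (0 8 12 6 13 3 5 9 7 2 10 1 14)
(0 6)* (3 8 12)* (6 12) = [12, 1, 2, 8, 4, 5, 0, 7, 6, 9, 10, 11, 3] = (0 12 3 8 6)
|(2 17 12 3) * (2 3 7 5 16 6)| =7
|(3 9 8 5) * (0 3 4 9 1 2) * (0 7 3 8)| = 20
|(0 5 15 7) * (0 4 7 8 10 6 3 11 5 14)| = 14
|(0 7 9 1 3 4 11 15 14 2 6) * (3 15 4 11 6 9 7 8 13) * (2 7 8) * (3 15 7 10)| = |(0 2 9 1 7 8 13 15 14 10 3 11 4 6)| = 14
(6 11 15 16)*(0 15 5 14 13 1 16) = [15, 16, 2, 3, 4, 14, 11, 7, 8, 9, 10, 5, 12, 1, 13, 0, 6] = (0 15)(1 16 6 11 5 14 13)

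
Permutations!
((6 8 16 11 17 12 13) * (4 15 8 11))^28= ((4 15 8 16)(6 11 17 12 13))^28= (6 12 11 13 17)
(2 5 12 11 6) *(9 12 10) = (2 5 10 9 12 11 6) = [0, 1, 5, 3, 4, 10, 2, 7, 8, 12, 9, 6, 11]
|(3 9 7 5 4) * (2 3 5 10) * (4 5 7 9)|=5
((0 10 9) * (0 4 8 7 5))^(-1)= ((0 10 9 4 8 7 5))^(-1)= (0 5 7 8 4 9 10)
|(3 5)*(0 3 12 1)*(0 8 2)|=|(0 3 5 12 1 8 2)|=7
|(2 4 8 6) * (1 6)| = 5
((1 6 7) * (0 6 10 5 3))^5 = ((0 6 7 1 10 5 3))^5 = (0 5 1 6 3 10 7)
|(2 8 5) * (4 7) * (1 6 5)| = |(1 6 5 2 8)(4 7)| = 10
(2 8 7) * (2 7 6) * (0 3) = [3, 1, 8, 0, 4, 5, 2, 7, 6] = (0 3)(2 8 6)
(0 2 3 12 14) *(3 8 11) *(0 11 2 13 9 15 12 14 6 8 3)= [13, 1, 3, 14, 4, 5, 8, 7, 2, 15, 10, 0, 6, 9, 11, 12]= (0 13 9 15 12 6 8 2 3 14 11)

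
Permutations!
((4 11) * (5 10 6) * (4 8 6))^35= (4 10 5 6 8 11)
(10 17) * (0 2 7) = (0 2 7)(10 17) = [2, 1, 7, 3, 4, 5, 6, 0, 8, 9, 17, 11, 12, 13, 14, 15, 16, 10]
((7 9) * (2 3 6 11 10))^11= ((2 3 6 11 10)(7 9))^11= (2 3 6 11 10)(7 9)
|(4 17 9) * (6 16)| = 6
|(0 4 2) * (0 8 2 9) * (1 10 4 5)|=|(0 5 1 10 4 9)(2 8)|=6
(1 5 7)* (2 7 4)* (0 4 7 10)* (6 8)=[4, 5, 10, 3, 2, 7, 8, 1, 6, 9, 0]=(0 4 2 10)(1 5 7)(6 8)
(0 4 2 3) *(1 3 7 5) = (0 4 2 7 5 1 3) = [4, 3, 7, 0, 2, 1, 6, 5]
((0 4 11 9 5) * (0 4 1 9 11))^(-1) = (11)(0 4 5 9 1)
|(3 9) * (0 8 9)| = 4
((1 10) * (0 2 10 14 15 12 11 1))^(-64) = ((0 2 10)(1 14 15 12 11))^(-64) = (0 10 2)(1 14 15 12 11)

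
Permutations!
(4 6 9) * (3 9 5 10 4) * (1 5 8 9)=(1 5 10 4 6 8 9 3)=[0, 5, 2, 1, 6, 10, 8, 7, 9, 3, 4]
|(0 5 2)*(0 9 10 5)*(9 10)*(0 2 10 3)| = |(0 2 3)(5 10)| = 6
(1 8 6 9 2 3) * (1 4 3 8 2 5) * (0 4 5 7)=(0 4 3 5 1 2 8 6 9 7)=[4, 2, 8, 5, 3, 1, 9, 0, 6, 7]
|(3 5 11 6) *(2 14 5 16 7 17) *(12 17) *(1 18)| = |(1 18)(2 14 5 11 6 3 16 7 12 17)| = 10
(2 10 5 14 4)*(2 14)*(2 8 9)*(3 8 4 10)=[0, 1, 3, 8, 14, 4, 6, 7, 9, 2, 5, 11, 12, 13, 10]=(2 3 8 9)(4 14 10 5)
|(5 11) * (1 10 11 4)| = 5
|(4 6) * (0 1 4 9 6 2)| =4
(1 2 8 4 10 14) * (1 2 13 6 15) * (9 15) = (1 13 6 9 15)(2 8 4 10 14) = [0, 13, 8, 3, 10, 5, 9, 7, 4, 15, 14, 11, 12, 6, 2, 1]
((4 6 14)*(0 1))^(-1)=((0 1)(4 6 14))^(-1)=(0 1)(4 14 6)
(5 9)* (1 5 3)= (1 5 9 3)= [0, 5, 2, 1, 4, 9, 6, 7, 8, 3]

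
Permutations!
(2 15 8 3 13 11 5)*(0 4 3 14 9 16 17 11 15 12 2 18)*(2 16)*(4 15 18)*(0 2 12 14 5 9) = [15, 1, 14, 13, 3, 4, 6, 7, 5, 12, 10, 9, 16, 18, 0, 8, 17, 11, 2] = (0 15 8 5 4 3 13 18 2 14)(9 12 16 17 11)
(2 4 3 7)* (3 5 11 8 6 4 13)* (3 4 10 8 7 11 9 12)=(2 13 4 5 9 12 3 11 7)(6 10 8)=[0, 1, 13, 11, 5, 9, 10, 2, 6, 12, 8, 7, 3, 4]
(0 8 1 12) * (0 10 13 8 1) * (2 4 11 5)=(0 1 12 10 13 8)(2 4 11 5)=[1, 12, 4, 3, 11, 2, 6, 7, 0, 9, 13, 5, 10, 8]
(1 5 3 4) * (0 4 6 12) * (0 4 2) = [2, 5, 0, 6, 1, 3, 12, 7, 8, 9, 10, 11, 4] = (0 2)(1 5 3 6 12 4)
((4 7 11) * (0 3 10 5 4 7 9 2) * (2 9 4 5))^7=(0 2 10 3)(7 11)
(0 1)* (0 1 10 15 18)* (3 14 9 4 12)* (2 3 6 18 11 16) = (0 10 15 11 16 2 3 14 9 4 12 6 18) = [10, 1, 3, 14, 12, 5, 18, 7, 8, 4, 15, 16, 6, 13, 9, 11, 2, 17, 0]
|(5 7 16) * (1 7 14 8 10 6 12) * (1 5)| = |(1 7 16)(5 14 8 10 6 12)| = 6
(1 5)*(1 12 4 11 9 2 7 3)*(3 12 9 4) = (1 5 9 2 7 12 3)(4 11) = [0, 5, 7, 1, 11, 9, 6, 12, 8, 2, 10, 4, 3]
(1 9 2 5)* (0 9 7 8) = (0 9 2 5 1 7 8) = [9, 7, 5, 3, 4, 1, 6, 8, 0, 2]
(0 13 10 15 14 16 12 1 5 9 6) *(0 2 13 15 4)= (0 15 14 16 12 1 5 9 6 2 13 10 4)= [15, 5, 13, 3, 0, 9, 2, 7, 8, 6, 4, 11, 1, 10, 16, 14, 12]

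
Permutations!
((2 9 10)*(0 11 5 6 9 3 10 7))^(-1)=(0 7 9 6 5 11)(2 10 3)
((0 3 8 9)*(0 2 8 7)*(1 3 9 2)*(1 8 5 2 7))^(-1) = (0 7 8 9)(1 3)(2 5)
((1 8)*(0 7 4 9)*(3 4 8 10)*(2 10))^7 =((0 7 8 1 2 10 3 4 9))^7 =(0 4 10 1 7 9 3 2 8)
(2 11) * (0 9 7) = (0 9 7)(2 11) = [9, 1, 11, 3, 4, 5, 6, 0, 8, 7, 10, 2]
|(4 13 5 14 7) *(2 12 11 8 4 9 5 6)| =|(2 12 11 8 4 13 6)(5 14 7 9)| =28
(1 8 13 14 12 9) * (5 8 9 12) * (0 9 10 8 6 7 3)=(0 9 1 10 8 13 14 5 6 7 3)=[9, 10, 2, 0, 4, 6, 7, 3, 13, 1, 8, 11, 12, 14, 5]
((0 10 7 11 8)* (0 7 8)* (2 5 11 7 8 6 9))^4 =((0 10 6 9 2 5 11))^4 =(0 2 10 5 6 11 9)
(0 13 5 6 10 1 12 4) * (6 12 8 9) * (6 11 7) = [13, 8, 2, 3, 0, 12, 10, 6, 9, 11, 1, 7, 4, 5] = (0 13 5 12 4)(1 8 9 11 7 6 10)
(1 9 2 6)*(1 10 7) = (1 9 2 6 10 7) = [0, 9, 6, 3, 4, 5, 10, 1, 8, 2, 7]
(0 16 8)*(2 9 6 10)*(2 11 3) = (0 16 8)(2 9 6 10 11 3) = [16, 1, 9, 2, 4, 5, 10, 7, 0, 6, 11, 3, 12, 13, 14, 15, 8]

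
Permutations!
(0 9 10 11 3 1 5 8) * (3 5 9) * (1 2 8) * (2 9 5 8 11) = (0 3 9 10 2 11 8)(1 5) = [3, 5, 11, 9, 4, 1, 6, 7, 0, 10, 2, 8]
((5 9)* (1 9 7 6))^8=(1 7 9 6 5)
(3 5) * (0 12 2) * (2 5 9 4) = (0 12 5 3 9 4 2) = [12, 1, 0, 9, 2, 3, 6, 7, 8, 4, 10, 11, 5]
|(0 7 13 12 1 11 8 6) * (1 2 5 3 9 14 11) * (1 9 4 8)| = 20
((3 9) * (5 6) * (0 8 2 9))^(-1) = ((0 8 2 9 3)(5 6))^(-1) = (0 3 9 2 8)(5 6)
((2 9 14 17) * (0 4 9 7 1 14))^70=((0 4 9)(1 14 17 2 7))^70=(17)(0 4 9)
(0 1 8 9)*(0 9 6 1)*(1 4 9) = [0, 8, 2, 3, 9, 5, 4, 7, 6, 1] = (1 8 6 4 9)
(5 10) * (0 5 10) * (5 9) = (10)(0 9 5) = [9, 1, 2, 3, 4, 0, 6, 7, 8, 5, 10]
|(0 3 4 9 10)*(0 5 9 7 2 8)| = |(0 3 4 7 2 8)(5 9 10)| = 6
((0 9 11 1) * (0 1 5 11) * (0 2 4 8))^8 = (11)(0 4 9 8 2) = ((0 9 2 4 8)(5 11))^8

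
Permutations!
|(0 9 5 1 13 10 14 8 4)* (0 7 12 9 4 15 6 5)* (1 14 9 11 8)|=|(0 4 7 12 11 8 15 6 5 14 1 13 10 9)|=14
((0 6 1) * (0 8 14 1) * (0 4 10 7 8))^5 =(0 8 4 1 7 6 14 10) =((0 6 4 10 7 8 14 1))^5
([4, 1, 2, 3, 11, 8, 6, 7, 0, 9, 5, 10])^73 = [4, 1, 2, 3, 11, 8, 6, 7, 0, 9, 5, 10]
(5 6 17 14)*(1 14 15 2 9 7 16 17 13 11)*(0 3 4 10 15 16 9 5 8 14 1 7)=(0 3 4 10 15 2 5 6 13 11 7 9)(8 14)(16 17)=[3, 1, 5, 4, 10, 6, 13, 9, 14, 0, 15, 7, 12, 11, 8, 2, 17, 16]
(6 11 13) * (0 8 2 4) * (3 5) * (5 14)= [8, 1, 4, 14, 0, 3, 11, 7, 2, 9, 10, 13, 12, 6, 5]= (0 8 2 4)(3 14 5)(6 11 13)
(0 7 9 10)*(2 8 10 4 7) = [2, 1, 8, 3, 7, 5, 6, 9, 10, 4, 0] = (0 2 8 10)(4 7 9)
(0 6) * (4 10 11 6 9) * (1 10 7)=(0 9 4 7 1 10 11 6)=[9, 10, 2, 3, 7, 5, 0, 1, 8, 4, 11, 6]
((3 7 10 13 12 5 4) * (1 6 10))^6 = ((1 6 10 13 12 5 4 3 7))^6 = (1 4 13)(3 12 6)(5 10 7)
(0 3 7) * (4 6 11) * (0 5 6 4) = [3, 1, 2, 7, 4, 6, 11, 5, 8, 9, 10, 0] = (0 3 7 5 6 11)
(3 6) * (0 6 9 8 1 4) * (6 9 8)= (0 9 6 3 8 1 4)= [9, 4, 2, 8, 0, 5, 3, 7, 1, 6]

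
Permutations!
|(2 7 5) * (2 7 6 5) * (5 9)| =5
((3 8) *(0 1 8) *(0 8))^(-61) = (0 1)(3 8) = ((0 1)(3 8))^(-61)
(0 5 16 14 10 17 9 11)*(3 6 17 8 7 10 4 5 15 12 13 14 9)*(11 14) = (0 15 12 13 11)(3 6 17)(4 5 16 9 14)(7 10 8) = [15, 1, 2, 6, 5, 16, 17, 10, 7, 14, 8, 0, 13, 11, 4, 12, 9, 3]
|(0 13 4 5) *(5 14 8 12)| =7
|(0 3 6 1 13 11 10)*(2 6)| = |(0 3 2 6 1 13 11 10)| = 8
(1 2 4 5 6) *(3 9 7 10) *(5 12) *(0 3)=(0 3 9 7 10)(1 2 4 12 5 6)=[3, 2, 4, 9, 12, 6, 1, 10, 8, 7, 0, 11, 5]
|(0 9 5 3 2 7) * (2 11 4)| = |(0 9 5 3 11 4 2 7)| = 8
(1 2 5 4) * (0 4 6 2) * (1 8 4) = (0 1)(2 5 6)(4 8) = [1, 0, 5, 3, 8, 6, 2, 7, 4]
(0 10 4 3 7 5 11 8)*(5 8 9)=(0 10 4 3 7 8)(5 11 9)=[10, 1, 2, 7, 3, 11, 6, 8, 0, 5, 4, 9]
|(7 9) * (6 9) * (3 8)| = 6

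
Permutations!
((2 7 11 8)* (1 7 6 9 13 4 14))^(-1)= ((1 7 11 8 2 6 9 13 4 14))^(-1)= (1 14 4 13 9 6 2 8 11 7)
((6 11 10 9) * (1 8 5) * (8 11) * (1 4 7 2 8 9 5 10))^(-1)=((1 11)(2 8 10 5 4 7)(6 9))^(-1)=(1 11)(2 7 4 5 10 8)(6 9)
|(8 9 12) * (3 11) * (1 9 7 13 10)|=14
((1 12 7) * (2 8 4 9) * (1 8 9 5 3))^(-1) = ((1 12 7 8 4 5 3)(2 9))^(-1) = (1 3 5 4 8 7 12)(2 9)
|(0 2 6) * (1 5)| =|(0 2 6)(1 5)| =6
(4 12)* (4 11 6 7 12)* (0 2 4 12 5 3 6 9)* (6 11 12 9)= [2, 1, 4, 11, 9, 3, 7, 5, 8, 0, 10, 6, 12]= (12)(0 2 4 9)(3 11 6 7 5)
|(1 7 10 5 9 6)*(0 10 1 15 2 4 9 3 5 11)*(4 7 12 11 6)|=18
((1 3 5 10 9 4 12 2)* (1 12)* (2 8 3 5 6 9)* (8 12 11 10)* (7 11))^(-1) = (12)(1 4 9 6 3 8 5)(2 10 11 7)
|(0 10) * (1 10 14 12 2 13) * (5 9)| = |(0 14 12 2 13 1 10)(5 9)| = 14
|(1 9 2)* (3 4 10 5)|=|(1 9 2)(3 4 10 5)|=12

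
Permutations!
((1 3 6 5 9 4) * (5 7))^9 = (1 6 5 4 3 7 9)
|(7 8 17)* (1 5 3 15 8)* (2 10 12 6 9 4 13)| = 7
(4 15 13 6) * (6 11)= (4 15 13 11 6)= [0, 1, 2, 3, 15, 5, 4, 7, 8, 9, 10, 6, 12, 11, 14, 13]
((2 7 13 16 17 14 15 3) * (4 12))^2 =((2 7 13 16 17 14 15 3)(4 12))^2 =(2 13 17 15)(3 7 16 14)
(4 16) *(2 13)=(2 13)(4 16)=[0, 1, 13, 3, 16, 5, 6, 7, 8, 9, 10, 11, 12, 2, 14, 15, 4]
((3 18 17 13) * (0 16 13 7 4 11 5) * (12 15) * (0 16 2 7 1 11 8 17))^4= ((0 2 7 4 8 17 1 11 5 16 13 3 18)(12 15))^4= (0 8 5 18 4 11 3 7 1 13 2 17 16)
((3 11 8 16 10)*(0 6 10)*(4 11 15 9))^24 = (0 15 8 10 4)(3 11 6 9 16)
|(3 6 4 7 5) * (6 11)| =|(3 11 6 4 7 5)| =6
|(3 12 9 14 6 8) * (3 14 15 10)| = 15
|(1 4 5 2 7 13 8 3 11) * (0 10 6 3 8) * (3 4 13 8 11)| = |(0 10 6 4 5 2 7 8 11 1 13)| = 11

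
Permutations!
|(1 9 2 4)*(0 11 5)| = 12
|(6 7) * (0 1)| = |(0 1)(6 7)| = 2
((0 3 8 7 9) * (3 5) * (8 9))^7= ((0 5 3 9)(7 8))^7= (0 9 3 5)(7 8)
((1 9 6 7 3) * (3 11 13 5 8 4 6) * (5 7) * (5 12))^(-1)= (1 3 9)(4 8 5 12 6)(7 13 11)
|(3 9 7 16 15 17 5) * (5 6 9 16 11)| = |(3 16 15 17 6 9 7 11 5)| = 9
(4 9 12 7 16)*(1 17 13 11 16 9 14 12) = (1 17 13 11 16 4 14 12 7 9) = [0, 17, 2, 3, 14, 5, 6, 9, 8, 1, 10, 16, 7, 11, 12, 15, 4, 13]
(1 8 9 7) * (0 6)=(0 6)(1 8 9 7)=[6, 8, 2, 3, 4, 5, 0, 1, 9, 7]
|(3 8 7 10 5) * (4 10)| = 6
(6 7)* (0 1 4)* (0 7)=(0 1 4 7 6)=[1, 4, 2, 3, 7, 5, 0, 6]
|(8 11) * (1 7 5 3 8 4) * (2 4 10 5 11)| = |(1 7 11 10 5 3 8 2 4)| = 9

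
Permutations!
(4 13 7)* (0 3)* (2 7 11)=(0 3)(2 7 4 13 11)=[3, 1, 7, 0, 13, 5, 6, 4, 8, 9, 10, 2, 12, 11]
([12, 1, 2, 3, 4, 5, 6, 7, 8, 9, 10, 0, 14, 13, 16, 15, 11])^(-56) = (0 11 16 14 12)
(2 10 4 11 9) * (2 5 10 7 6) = (2 7 6)(4 11 9 5 10) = [0, 1, 7, 3, 11, 10, 2, 6, 8, 5, 4, 9]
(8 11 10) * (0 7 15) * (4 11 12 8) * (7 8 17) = (0 8 12 17 7 15)(4 11 10) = [8, 1, 2, 3, 11, 5, 6, 15, 12, 9, 4, 10, 17, 13, 14, 0, 16, 7]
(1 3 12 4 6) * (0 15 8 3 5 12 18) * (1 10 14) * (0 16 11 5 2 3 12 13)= (0 15 8 12 4 6 10 14 1 2 3 18 16 11 5 13)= [15, 2, 3, 18, 6, 13, 10, 7, 12, 9, 14, 5, 4, 0, 1, 8, 11, 17, 16]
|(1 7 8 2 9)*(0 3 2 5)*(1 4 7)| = |(0 3 2 9 4 7 8 5)| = 8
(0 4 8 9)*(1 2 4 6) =(0 6 1 2 4 8 9) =[6, 2, 4, 3, 8, 5, 1, 7, 9, 0]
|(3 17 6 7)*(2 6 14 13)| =7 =|(2 6 7 3 17 14 13)|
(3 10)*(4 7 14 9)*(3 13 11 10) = (4 7 14 9)(10 13 11) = [0, 1, 2, 3, 7, 5, 6, 14, 8, 4, 13, 10, 12, 11, 9]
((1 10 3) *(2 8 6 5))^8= (1 3 10)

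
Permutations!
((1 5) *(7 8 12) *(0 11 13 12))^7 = (0 11 13 12 7 8)(1 5)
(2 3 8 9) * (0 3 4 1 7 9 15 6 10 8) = (0 3)(1 7 9 2 4)(6 10 8 15) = [3, 7, 4, 0, 1, 5, 10, 9, 15, 2, 8, 11, 12, 13, 14, 6]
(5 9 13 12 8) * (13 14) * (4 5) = (4 5 9 14 13 12 8) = [0, 1, 2, 3, 5, 9, 6, 7, 4, 14, 10, 11, 8, 12, 13]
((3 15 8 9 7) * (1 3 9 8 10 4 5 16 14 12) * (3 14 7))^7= (1 14 12)(3 9 7 16 5 4 10 15)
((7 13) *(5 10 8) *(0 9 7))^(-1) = ((0 9 7 13)(5 10 8))^(-1) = (0 13 7 9)(5 8 10)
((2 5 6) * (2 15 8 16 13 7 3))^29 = ((2 5 6 15 8 16 13 7 3))^29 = (2 6 8 13 3 5 15 16 7)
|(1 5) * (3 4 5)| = 4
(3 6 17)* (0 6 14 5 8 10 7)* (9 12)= (0 6 17 3 14 5 8 10 7)(9 12)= [6, 1, 2, 14, 4, 8, 17, 0, 10, 12, 7, 11, 9, 13, 5, 15, 16, 3]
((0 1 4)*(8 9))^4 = (9)(0 1 4)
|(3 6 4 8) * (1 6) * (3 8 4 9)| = |(1 6 9 3)| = 4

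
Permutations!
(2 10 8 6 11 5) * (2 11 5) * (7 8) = (2 10 7 8 6 5 11) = [0, 1, 10, 3, 4, 11, 5, 8, 6, 9, 7, 2]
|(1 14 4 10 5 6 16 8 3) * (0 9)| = 18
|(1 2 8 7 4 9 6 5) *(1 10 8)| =|(1 2)(4 9 6 5 10 8 7)| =14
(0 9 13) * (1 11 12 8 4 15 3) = (0 9 13)(1 11 12 8 4 15 3) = [9, 11, 2, 1, 15, 5, 6, 7, 4, 13, 10, 12, 8, 0, 14, 3]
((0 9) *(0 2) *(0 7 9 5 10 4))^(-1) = (0 4 10 5)(2 9 7)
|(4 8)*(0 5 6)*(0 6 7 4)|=|(0 5 7 4 8)|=5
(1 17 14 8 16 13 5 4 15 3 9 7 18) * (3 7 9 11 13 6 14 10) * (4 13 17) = (1 4 15 7 18)(3 11 17 10)(5 13)(6 14 8 16) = [0, 4, 2, 11, 15, 13, 14, 18, 16, 9, 3, 17, 12, 5, 8, 7, 6, 10, 1]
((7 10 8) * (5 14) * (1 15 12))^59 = (1 12 15)(5 14)(7 8 10)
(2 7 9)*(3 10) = (2 7 9)(3 10) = [0, 1, 7, 10, 4, 5, 6, 9, 8, 2, 3]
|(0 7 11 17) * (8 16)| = |(0 7 11 17)(8 16)| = 4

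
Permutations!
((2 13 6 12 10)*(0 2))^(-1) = ((0 2 13 6 12 10))^(-1) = (0 10 12 6 13 2)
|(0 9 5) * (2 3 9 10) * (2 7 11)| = 8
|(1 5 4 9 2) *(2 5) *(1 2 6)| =6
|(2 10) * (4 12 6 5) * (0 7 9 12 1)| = |(0 7 9 12 6 5 4 1)(2 10)| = 8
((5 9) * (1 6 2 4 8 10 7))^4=((1 6 2 4 8 10 7)(5 9))^4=(1 8 6 10 2 7 4)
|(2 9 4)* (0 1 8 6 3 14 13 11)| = 24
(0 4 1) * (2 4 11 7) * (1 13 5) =(0 11 7 2 4 13 5 1) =[11, 0, 4, 3, 13, 1, 6, 2, 8, 9, 10, 7, 12, 5]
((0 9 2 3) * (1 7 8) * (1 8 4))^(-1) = ((0 9 2 3)(1 7 4))^(-1) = (0 3 2 9)(1 4 7)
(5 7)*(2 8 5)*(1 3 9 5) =(1 3 9 5 7 2 8) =[0, 3, 8, 9, 4, 7, 6, 2, 1, 5]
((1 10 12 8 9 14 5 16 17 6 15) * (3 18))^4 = ((1 10 12 8 9 14 5 16 17 6 15)(3 18))^4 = (18)(1 9 17 10 14 6 12 5 15 8 16)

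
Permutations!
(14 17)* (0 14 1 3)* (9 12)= (0 14 17 1 3)(9 12)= [14, 3, 2, 0, 4, 5, 6, 7, 8, 12, 10, 11, 9, 13, 17, 15, 16, 1]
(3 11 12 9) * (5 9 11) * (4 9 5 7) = (3 7 4 9)(11 12) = [0, 1, 2, 7, 9, 5, 6, 4, 8, 3, 10, 12, 11]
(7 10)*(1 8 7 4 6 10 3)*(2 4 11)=[0, 8, 4, 1, 6, 5, 10, 3, 7, 9, 11, 2]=(1 8 7 3)(2 4 6 10 11)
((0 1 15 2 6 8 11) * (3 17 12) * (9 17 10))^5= (17)(0 8 2 1 11 6 15)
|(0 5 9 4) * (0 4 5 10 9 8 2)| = |(0 10 9 5 8 2)| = 6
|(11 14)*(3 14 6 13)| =|(3 14 11 6 13)| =5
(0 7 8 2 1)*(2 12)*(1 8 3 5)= (0 7 3 5 1)(2 8 12)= [7, 0, 8, 5, 4, 1, 6, 3, 12, 9, 10, 11, 2]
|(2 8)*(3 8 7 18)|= |(2 7 18 3 8)|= 5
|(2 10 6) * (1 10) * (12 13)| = 4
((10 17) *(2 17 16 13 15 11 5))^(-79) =((2 17 10 16 13 15 11 5))^(-79) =(2 17 10 16 13 15 11 5)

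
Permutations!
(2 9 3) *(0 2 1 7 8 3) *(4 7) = (0 2 9)(1 4 7 8 3) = [2, 4, 9, 1, 7, 5, 6, 8, 3, 0]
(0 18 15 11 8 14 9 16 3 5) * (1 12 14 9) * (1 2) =(0 18 15 11 8 9 16 3 5)(1 12 14 2) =[18, 12, 1, 5, 4, 0, 6, 7, 9, 16, 10, 8, 14, 13, 2, 11, 3, 17, 15]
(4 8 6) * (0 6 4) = [6, 1, 2, 3, 8, 5, 0, 7, 4] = (0 6)(4 8)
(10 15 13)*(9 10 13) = (9 10 15) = [0, 1, 2, 3, 4, 5, 6, 7, 8, 10, 15, 11, 12, 13, 14, 9]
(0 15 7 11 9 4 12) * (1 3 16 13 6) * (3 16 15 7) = (0 7 11 9 4 12)(1 16 13 6)(3 15) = [7, 16, 2, 15, 12, 5, 1, 11, 8, 4, 10, 9, 0, 6, 14, 3, 13]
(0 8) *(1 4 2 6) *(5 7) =(0 8)(1 4 2 6)(5 7) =[8, 4, 6, 3, 2, 7, 1, 5, 0]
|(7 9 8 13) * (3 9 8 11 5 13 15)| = 8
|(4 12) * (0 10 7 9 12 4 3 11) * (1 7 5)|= 9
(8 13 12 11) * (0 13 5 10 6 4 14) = (0 13 12 11 8 5 10 6 4 14) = [13, 1, 2, 3, 14, 10, 4, 7, 5, 9, 6, 8, 11, 12, 0]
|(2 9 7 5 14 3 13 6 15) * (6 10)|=|(2 9 7 5 14 3 13 10 6 15)|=10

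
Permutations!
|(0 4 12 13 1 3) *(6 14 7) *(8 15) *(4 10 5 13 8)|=12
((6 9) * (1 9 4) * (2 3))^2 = (1 6)(4 9)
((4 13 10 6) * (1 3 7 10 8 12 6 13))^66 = (1 10 12)(3 13 6)(4 7 8)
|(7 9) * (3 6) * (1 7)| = 6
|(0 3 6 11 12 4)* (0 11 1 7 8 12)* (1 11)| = 20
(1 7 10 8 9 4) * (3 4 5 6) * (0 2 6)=(0 2 6 3 4 1 7 10 8 9 5)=[2, 7, 6, 4, 1, 0, 3, 10, 9, 5, 8]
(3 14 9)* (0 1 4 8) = [1, 4, 2, 14, 8, 5, 6, 7, 0, 3, 10, 11, 12, 13, 9] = (0 1 4 8)(3 14 9)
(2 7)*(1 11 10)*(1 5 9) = (1 11 10 5 9)(2 7) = [0, 11, 7, 3, 4, 9, 6, 2, 8, 1, 5, 10]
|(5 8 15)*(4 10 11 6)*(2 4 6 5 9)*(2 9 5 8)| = 7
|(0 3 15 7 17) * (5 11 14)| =15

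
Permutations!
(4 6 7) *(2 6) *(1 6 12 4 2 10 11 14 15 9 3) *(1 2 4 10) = (1 6 7 4)(2 12 10 11 14 15 9 3) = [0, 6, 12, 2, 1, 5, 7, 4, 8, 3, 11, 14, 10, 13, 15, 9]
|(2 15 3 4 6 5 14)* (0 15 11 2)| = |(0 15 3 4 6 5 14)(2 11)| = 14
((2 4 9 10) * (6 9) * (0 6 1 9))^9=(0 6)(1 4 2 10 9)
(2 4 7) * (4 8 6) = [0, 1, 8, 3, 7, 5, 4, 2, 6] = (2 8 6 4 7)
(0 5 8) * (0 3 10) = (0 5 8 3 10) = [5, 1, 2, 10, 4, 8, 6, 7, 3, 9, 0]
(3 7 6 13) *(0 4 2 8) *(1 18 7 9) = [4, 18, 8, 9, 2, 5, 13, 6, 0, 1, 10, 11, 12, 3, 14, 15, 16, 17, 7] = (0 4 2 8)(1 18 7 6 13 3 9)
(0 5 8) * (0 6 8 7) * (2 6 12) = [5, 1, 6, 3, 4, 7, 8, 0, 12, 9, 10, 11, 2] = (0 5 7)(2 6 8 12)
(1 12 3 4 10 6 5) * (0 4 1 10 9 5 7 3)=(0 4 9 5 10 6 7 3 1 12)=[4, 12, 2, 1, 9, 10, 7, 3, 8, 5, 6, 11, 0]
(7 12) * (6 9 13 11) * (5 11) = (5 11 6 9 13)(7 12) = [0, 1, 2, 3, 4, 11, 9, 12, 8, 13, 10, 6, 7, 5]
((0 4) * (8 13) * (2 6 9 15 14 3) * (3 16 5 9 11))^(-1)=(0 4)(2 3 11 6)(5 16 14 15 9)(8 13)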